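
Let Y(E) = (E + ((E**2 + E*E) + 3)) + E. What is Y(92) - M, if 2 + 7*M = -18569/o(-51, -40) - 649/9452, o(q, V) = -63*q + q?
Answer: 3397415761/198492 ≈ 17116.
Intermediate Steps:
o(q, V) = -62*q
Y(E) = 3 + 2*E + 2*E**2 (Y(E) = (E + ((E**2 + E**2) + 3)) + E = (E + (2*E**2 + 3)) + E = (E + (3 + 2*E**2)) + E = (3 + E + 2*E**2) + E = 3 + 2*E + 2*E**2)
M = -225181/198492 (M = -2/7 + (-18569/((-62*(-51))) - 649/9452)/7 = -2/7 + (-18569/3162 - 649*1/9452)/7 = -2/7 + (-18569*1/3162 - 649/9452)/7 = -2/7 + (-599/102 - 649/9452)/7 = -2/7 + (1/7)*(-168469/28356) = -2/7 - 24067/28356 = -225181/198492 ≈ -1.1345)
Y(92) - M = (3 + 2*92 + 2*92**2) - 1*(-225181/198492) = (3 + 184 + 2*8464) + 225181/198492 = (3 + 184 + 16928) + 225181/198492 = 17115 + 225181/198492 = 3397415761/198492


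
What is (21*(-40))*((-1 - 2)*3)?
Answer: 7560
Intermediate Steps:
(21*(-40))*((-1 - 2)*3) = -(-2520)*3 = -840*(-9) = 7560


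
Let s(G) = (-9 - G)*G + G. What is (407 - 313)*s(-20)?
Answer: -22560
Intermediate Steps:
s(G) = G + G*(-9 - G) (s(G) = G*(-9 - G) + G = G + G*(-9 - G))
(407 - 313)*s(-20) = (407 - 313)*(-1*(-20)*(8 - 20)) = 94*(-1*(-20)*(-12)) = 94*(-240) = -22560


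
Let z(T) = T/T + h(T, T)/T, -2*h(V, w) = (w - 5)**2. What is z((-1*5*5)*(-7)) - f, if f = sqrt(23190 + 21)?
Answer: -571/7 - 3*sqrt(2579) ≈ -233.92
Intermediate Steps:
h(V, w) = -(-5 + w)**2/2 (h(V, w) = -(w - 5)**2/2 = -(-5 + w)**2/2)
f = 3*sqrt(2579) (f = sqrt(23211) = 3*sqrt(2579) ≈ 152.35)
z(T) = 1 - (-5 + T)**2/(2*T) (z(T) = T/T + (-(-5 + T)**2/2)/T = 1 - (-5 + T)**2/(2*T))
z((-1*5*5)*(-7)) - f = ((-1*5*5)*(-7) - (-5 + (-1*5*5)*(-7))**2/2)/(((-1*5*5)*(-7))) - 3*sqrt(2579) = (-5*5*(-7) - (-5 - 5*5*(-7))**2/2)/((-5*5*(-7))) - 3*sqrt(2579) = (-25*(-7) - (-5 - 25*(-7))**2/2)/((-25*(-7))) - 3*sqrt(2579) = (175 - (-5 + 175)**2/2)/175 - 3*sqrt(2579) = (175 - 1/2*170**2)/175 - 3*sqrt(2579) = (175 - 1/2*28900)/175 - 3*sqrt(2579) = (175 - 14450)/175 - 3*sqrt(2579) = (1/175)*(-14275) - 3*sqrt(2579) = -571/7 - 3*sqrt(2579)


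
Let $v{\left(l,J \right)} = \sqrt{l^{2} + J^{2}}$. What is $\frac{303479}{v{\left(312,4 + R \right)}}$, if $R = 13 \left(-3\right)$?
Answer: $\frac{303479 \sqrt{98569}}{98569} \approx 966.63$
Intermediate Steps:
$R = -39$
$v{\left(l,J \right)} = \sqrt{J^{2} + l^{2}}$
$\frac{303479}{v{\left(312,4 + R \right)}} = \frac{303479}{\sqrt{\left(4 - 39\right)^{2} + 312^{2}}} = \frac{303479}{\sqrt{\left(-35\right)^{2} + 97344}} = \frac{303479}{\sqrt{1225 + 97344}} = \frac{303479}{\sqrt{98569}} = 303479 \frac{\sqrt{98569}}{98569} = \frac{303479 \sqrt{98569}}{98569}$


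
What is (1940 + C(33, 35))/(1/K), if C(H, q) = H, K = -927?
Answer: -1828971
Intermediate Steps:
(1940 + C(33, 35))/(1/K) = (1940 + 33)/(1/(-927)) = 1973/(-1/927) = 1973*(-927) = -1828971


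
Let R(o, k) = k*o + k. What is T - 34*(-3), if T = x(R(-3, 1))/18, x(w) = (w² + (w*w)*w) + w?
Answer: 305/3 ≈ 101.67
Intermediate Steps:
R(o, k) = k + k*o
x(w) = w + w² + w³ (x(w) = (w² + w²*w) + w = (w² + w³) + w = w + w² + w³)
T = -⅓ (T = ((1*(1 - 3))*(1 + 1*(1 - 3) + (1*(1 - 3))²))/18 = ((1*(-2))*(1 + 1*(-2) + (1*(-2))²))*(1/18) = -2*(1 - 2 + (-2)²)*(1/18) = -2*(1 - 2 + 4)*(1/18) = -2*3*(1/18) = -6*1/18 = -⅓ ≈ -0.33333)
T - 34*(-3) = -⅓ - 34*(-3) = -⅓ + 102 = 305/3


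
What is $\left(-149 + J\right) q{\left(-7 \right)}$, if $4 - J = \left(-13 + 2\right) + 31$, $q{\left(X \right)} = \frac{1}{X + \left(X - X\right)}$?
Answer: $\frac{165}{7} \approx 23.571$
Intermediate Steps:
$q{\left(X \right)} = \frac{1}{X}$ ($q{\left(X \right)} = \frac{1}{X + 0} = \frac{1}{X}$)
$J = -16$ ($J = 4 - \left(\left(-13 + 2\right) + 31\right) = 4 - \left(-11 + 31\right) = 4 - 20 = -16$)
$\left(-149 + J\right) q{\left(-7 \right)} = \frac{-149 - 16}{-7} = \left(-165\right) \left(- \frac{1}{7}\right) = \frac{165}{7}$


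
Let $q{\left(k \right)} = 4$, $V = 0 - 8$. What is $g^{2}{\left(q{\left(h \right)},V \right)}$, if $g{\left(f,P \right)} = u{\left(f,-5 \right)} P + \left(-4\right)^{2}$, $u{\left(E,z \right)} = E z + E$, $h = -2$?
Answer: $20736$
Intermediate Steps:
$V = -8$
$u{\left(E,z \right)} = E + E z$
$g{\left(f,P \right)} = 16 - 4 P f$ ($g{\left(f,P \right)} = f \left(1 - 5\right) P + \left(-4\right)^{2} = f \left(-4\right) P + 16 = - 4 f P + 16 = - 4 P f + 16 = 16 - 4 P f$)
$g^{2}{\left(q{\left(h \right)},V \right)} = \left(16 - \left(-32\right) 4\right)^{2} = \left(16 + 128\right)^{2} = 144^{2} = 20736$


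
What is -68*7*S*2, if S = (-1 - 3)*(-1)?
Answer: -3808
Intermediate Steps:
S = 4 (S = -4*(-1) = 4)
-68*7*S*2 = -68*7*4*2 = -1904*2 = -68*56 = -3808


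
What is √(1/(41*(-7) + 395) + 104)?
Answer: √33699/18 ≈ 10.198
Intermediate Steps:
√(1/(41*(-7) + 395) + 104) = √(1/(-287 + 395) + 104) = √(1/108 + 104) = √(11233/108) = √33699/18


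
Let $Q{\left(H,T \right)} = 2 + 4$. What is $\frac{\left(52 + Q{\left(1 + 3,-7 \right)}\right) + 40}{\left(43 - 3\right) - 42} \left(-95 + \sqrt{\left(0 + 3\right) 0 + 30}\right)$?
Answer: $4655 - 49 \sqrt{30} \approx 4386.6$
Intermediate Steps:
$Q{\left(H,T \right)} = 6$
$\frac{\left(52 + Q{\left(1 + 3,-7 \right)}\right) + 40}{\left(43 - 3\right) - 42} \left(-95 + \sqrt{\left(0 + 3\right) 0 + 30}\right) = \frac{\left(52 + 6\right) + 40}{\left(43 - 3\right) - 42} \left(-95 + \sqrt{\left(0 + 3\right) 0 + 30}\right) = \frac{58 + 40}{40 - 42} \left(-95 + \sqrt{3 \cdot 0 + 30}\right) = \frac{98}{-2} \left(-95 + \sqrt{0 + 30}\right) = 98 \left(- \frac{1}{2}\right) \left(-95 + \sqrt{30}\right) = - 49 \left(-95 + \sqrt{30}\right) = 4655 - 49 \sqrt{30}$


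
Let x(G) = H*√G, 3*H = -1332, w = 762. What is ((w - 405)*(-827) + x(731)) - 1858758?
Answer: -2153997 - 444*√731 ≈ -2.1660e+6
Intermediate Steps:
H = -444 (H = (⅓)*(-1332) = -444)
x(G) = -444*√G
((w - 405)*(-827) + x(731)) - 1858758 = ((762 - 405)*(-827) - 444*√731) - 1858758 = (357*(-827) - 444*√731) - 1858758 = (-295239 - 444*√731) - 1858758 = -2153997 - 444*√731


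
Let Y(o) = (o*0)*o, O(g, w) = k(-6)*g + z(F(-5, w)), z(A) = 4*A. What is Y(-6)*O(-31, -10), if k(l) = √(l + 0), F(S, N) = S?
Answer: 0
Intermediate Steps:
k(l) = √l
O(g, w) = -20 + I*g*√6 (O(g, w) = √(-6)*g + 4*(-5) = (I*√6)*g - 20 = I*g*√6 - 20 = -20 + I*g*√6)
Y(o) = 0 (Y(o) = 0*o = 0)
Y(-6)*O(-31, -10) = 0*(-20 + I*(-31)*√6) = 0*(-20 - 31*I*√6) = 0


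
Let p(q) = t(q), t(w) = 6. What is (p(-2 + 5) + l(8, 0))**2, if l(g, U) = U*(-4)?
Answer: 36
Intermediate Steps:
p(q) = 6
l(g, U) = -4*U
(p(-2 + 5) + l(8, 0))**2 = (6 - 4*0)**2 = (6 + 0)**2 = 6**2 = 36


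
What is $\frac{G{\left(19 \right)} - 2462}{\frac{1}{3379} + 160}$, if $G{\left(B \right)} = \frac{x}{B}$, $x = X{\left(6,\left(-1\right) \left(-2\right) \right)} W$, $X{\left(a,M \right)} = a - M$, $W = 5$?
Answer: $- \frac{157995282}{10272179} \approx -15.381$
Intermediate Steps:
$x = 20$ ($x = \left(6 - \left(-1\right) \left(-2\right)\right) 5 = \left(6 - 2\right) 5 = 4 \cdot 5 = 20$)
$G{\left(B \right)} = \frac{20}{B}$
$\frac{G{\left(19 \right)} - 2462}{\frac{1}{3379} + 160} = \frac{\frac{20}{19} - 2462}{\frac{1}{3379} + 160} = \frac{20 \cdot \frac{1}{19} - 2462}{\frac{1}{3379} + 160} = \frac{\frac{20}{19} - 2462}{\frac{540641}{3379}} = \left(- \frac{46758}{19}\right) \frac{3379}{540641} = - \frac{157995282}{10272179}$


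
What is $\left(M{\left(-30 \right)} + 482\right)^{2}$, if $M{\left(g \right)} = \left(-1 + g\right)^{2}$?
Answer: $2082249$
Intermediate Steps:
$\left(M{\left(-30 \right)} + 482\right)^{2} = \left(\left(-1 - 30\right)^{2} + 482\right)^{2} = \left(\left(-31\right)^{2} + 482\right)^{2} = \left(961 + 482\right)^{2} = 1443^{2} = 2082249$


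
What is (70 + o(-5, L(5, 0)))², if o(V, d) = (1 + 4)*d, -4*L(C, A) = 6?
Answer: 15625/4 ≈ 3906.3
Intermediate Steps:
L(C, A) = -3/2 (L(C, A) = -¼*6 = -3/2)
o(V, d) = 5*d
(70 + o(-5, L(5, 0)))² = (70 + 5*(-3/2))² = (70 - 15/2)² = (125/2)² = 15625/4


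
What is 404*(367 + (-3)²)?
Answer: 151904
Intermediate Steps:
404*(367 + (-3)²) = 404*(367 + 9) = 404*376 = 151904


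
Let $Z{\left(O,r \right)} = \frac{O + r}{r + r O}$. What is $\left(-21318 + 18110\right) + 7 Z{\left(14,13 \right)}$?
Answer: $- \frac{208457}{65} \approx -3207.0$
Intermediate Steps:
$Z{\left(O,r \right)} = \frac{O + r}{r + O r}$
$\left(-21318 + 18110\right) + 7 Z{\left(14,13 \right)} = \left(-21318 + 18110\right) + 7 \frac{14 + 13}{13 \left(1 + 14\right)} = -3208 + 7 \cdot \frac{1}{13} \cdot \frac{1}{15} \cdot 27 = -3208 + 7 \cdot \frac{9}{65} = -3208 + \frac{63}{65} = - \frac{208457}{65}$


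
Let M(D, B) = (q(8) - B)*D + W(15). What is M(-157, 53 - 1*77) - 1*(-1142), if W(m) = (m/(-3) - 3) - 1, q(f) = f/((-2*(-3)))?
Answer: -8533/3 ≈ -2844.3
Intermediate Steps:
q(f) = f/6
W(m) = -4 - m/3 (W(m) = (m*(-⅓) - 3) - 1 = (-m/3 - 3) - 1 = (-3 - m/3) - 1 = -4 - m/3)
M(D, B) = -9 + D*(4/3 - B) (M(D, B) = ((⅙)*8 - B)*D + (-4 - ⅓*15) = (4/3 - B)*D + (-4 - 5) = D*(4/3 - B) - 9 = -9 + D*(4/3 - B))
M(-157, 53 - 1*77) - 1*(-1142) = (-9 + (4/3)*(-157) - 1*(53 - 1*77)*(-157)) - 1*(-1142) = (-9 - 628/3 - 1*(53 - 77)*(-157)) + 1142 = (-9 - 628/3 - 1*(-24)*(-157)) + 1142 = (-9 - 628/3 - 3768) + 1142 = -11959/3 + 1142 = -8533/3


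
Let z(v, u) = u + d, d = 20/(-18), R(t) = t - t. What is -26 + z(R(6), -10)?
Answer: -334/9 ≈ -37.111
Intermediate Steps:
R(t) = 0
d = -10/9 (d = 20*(-1/18) = -10/9 ≈ -1.1111)
z(v, u) = -10/9 + u (z(v, u) = u - 10/9 = -10/9 + u)
-26 + z(R(6), -10) = -26 + (-10/9 - 10) = -26 - 100/9 = -334/9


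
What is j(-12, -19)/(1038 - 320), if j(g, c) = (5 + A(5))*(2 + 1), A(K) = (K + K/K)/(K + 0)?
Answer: 93/3590 ≈ 0.025905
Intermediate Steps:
A(K) = (1 + K)/K (A(K) = (K + 1)/K = (1 + K)/K)
j(g, c) = 93/5 (j(g, c) = (5 + (1 + 5)/5)*(2 + 1) = (5 + (1/5)*6)*3 = (5 + 6/5)*3 = (31/5)*3 = 93/5)
j(-12, -19)/(1038 - 320) = 93/(5*(1038 - 320)) = (93/5)/718 = (93/5)*(1/718) = 93/3590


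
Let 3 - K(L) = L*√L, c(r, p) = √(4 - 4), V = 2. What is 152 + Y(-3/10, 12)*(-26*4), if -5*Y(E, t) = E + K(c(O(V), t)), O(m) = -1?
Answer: 5204/25 ≈ 208.16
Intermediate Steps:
c(r, p) = 0 (c(r, p) = √0 = 0)
K(L) = 3 - L^(3/2) (K(L) = 3 - L*√L = 3 - L^(3/2))
Y(E, t) = -⅗ - E/5 (Y(E, t) = -(E + (3 - 0^(3/2)))/5 = -(E + (3 - 1*0))/5 = -(E + (3 + 0))/5 = -(E + 3)/5 = -(3 + E)/5 = -⅗ - E/5)
152 + Y(-3/10, 12)*(-26*4) = 152 + (-⅗ - (-3)/(5*10))*(-26*4) = 152 + (-⅗ - (-3)/(5*10))*(-104) = 152 + (-⅗ - ⅕*(-3/10))*(-104) = 152 + (-⅗ + 3/50)*(-104) = 152 - 27/50*(-104) = 152 + 1404/25 = 5204/25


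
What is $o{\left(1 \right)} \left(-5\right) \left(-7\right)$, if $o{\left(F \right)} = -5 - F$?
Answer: $-210$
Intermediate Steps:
$o{\left(1 \right)} \left(-5\right) \left(-7\right) = \left(-5 - 1\right) \left(-5\right) \left(-7\right) = \left(-6\right) \left(-5\right) \left(-7\right) = 30 \left(-7\right) = -210$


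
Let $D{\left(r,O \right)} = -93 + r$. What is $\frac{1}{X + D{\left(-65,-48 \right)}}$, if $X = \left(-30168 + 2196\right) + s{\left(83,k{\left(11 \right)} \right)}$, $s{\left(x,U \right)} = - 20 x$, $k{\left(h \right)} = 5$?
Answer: $- \frac{1}{29790} \approx -3.3568 \cdot 10^{-5}$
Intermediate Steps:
$X = -29632$ ($X = \left(-30168 + 2196\right) - 1660 = -27972 - 1660 = -29632$)
$\frac{1}{X + D{\left(-65,-48 \right)}} = \frac{1}{-29632 - 158} = \frac{1}{-29790} = - \frac{1}{29790}$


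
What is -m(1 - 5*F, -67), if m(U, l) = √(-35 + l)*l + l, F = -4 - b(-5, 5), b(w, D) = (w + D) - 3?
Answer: 67 + 67*I*√102 ≈ 67.0 + 676.67*I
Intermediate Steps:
b(w, D) = -3 + D + w (b(w, D) = (D + w) - 3 = -3 + D + w)
F = -1 (F = -4 - (-3 + 5 - 5) = -4 - 1*(-3) = -4 + 3 = -1)
m(U, l) = l + l*√(-35 + l) (m(U, l) = l*√(-35 + l) + l = l + l*√(-35 + l))
-m(1 - 5*F, -67) = -(-67)*(1 + √(-35 - 67)) = -(-67)*(1 + √(-102)) = -(-67)*(1 + I*√102) = -(-67 - 67*I*√102) = 67 + 67*I*√102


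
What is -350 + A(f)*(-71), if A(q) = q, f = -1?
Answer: -279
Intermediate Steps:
-350 + A(f)*(-71) = -350 - 1*(-71) = -350 + 71 = -279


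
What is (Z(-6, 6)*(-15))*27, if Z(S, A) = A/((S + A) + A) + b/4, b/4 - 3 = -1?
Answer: -1215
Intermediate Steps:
b = 8 (b = 12 + 4*(-1) = 12 - 4 = 8)
Z(S, A) = 2 + A/(S + 2*A) (Z(S, A) = A/((S + A) + A) + 8/4 = A/((A + S) + A) + 8*(¼) = A/(S + 2*A) + 2 = 2 + A/(S + 2*A))
(Z(-6, 6)*(-15))*27 = (((2*(-6) + 5*6)/(-6 + 2*6))*(-15))*27 = (((-12 + 30)/(-6 + 12))*(-15))*27 = ((18/6)*(-15))*27 = (((⅙)*18)*(-15))*27 = (3*(-15))*27 = -45*27 = -1215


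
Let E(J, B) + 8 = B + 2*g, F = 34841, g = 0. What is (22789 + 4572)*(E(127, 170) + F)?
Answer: 957717083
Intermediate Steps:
E(J, B) = -8 + B (E(J, B) = -8 + (B + 2*0) = -8 + (B + 0) = -8 + B)
(22789 + 4572)*(E(127, 170) + F) = (22789 + 4572)*((-8 + 170) + 34841) = 27361*(162 + 34841) = 27361*35003 = 957717083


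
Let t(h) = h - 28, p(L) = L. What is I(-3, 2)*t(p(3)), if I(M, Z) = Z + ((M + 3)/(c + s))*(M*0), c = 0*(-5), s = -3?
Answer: -50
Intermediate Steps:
c = 0
I(M, Z) = Z (I(M, Z) = Z + ((M + 3)/(0 - 3))*(M*0) = Z + ((3 + M)/(-3))*0 = Z + ((3 + M)*(-⅓))*0 = Z + (-1 - M/3)*0 = Z + 0 = Z)
t(h) = -28 + h
I(-3, 2)*t(p(3)) = 2*(-28 + 3) = 2*(-25) = -50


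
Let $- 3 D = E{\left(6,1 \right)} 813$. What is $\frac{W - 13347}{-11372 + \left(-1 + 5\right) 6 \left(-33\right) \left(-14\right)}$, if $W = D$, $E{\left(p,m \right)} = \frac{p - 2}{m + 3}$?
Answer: $\frac{6809}{142} \approx 47.951$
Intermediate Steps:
$E{\left(p,m \right)} = \frac{-2 + p}{3 + m}$
$D = -271$ ($D = - \frac{\frac{-2 + 6}{3 + 1} \cdot 813}{3} = - \frac{\frac{1}{4} \cdot 4 \cdot 813}{3} = - \frac{1 \cdot 813}{3} = \left(- \frac{1}{3}\right) 813 = -271$)
$W = -271$
$\frac{W - 13347}{-11372 + \left(-1 + 5\right) 6 \left(-33\right) \left(-14\right)} = \frac{-271 - 13347}{-11372 + \left(-1 + 5\right) 6 \left(-33\right) \left(-14\right)} = - \frac{13618}{-11372 + 4 \cdot 6 \left(-33\right) \left(-14\right)} = - \frac{13618}{-11372 + 24 \left(-33\right) \left(-14\right)} = - \frac{13618}{-11372 - -11088} = - \frac{13618}{-11372 + 11088} = - \frac{13618}{-284} = \left(-13618\right) \left(- \frac{1}{284}\right) = \frac{6809}{142}$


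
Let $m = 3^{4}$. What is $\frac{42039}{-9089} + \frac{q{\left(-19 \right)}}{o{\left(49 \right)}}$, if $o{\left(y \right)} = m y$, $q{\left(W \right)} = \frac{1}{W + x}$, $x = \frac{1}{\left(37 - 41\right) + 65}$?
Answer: $- \frac{193216086407}{41773971078} \approx -4.6253$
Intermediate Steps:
$x = \frac{1}{61}$ ($x = \frac{1}{-4 + 65} = \frac{1}{61} \approx 0.016393$)
$q{\left(W \right)} = \frac{1}{\frac{1}{61} + W}$ ($q{\left(W \right)} = \frac{1}{W + \frac{1}{61}} = \frac{1}{\frac{1}{61} + W}$)
$m = 81$
$o{\left(y \right)} = 81 y$
$\frac{42039}{-9089} + \frac{q{\left(-19 \right)}}{o{\left(49 \right)}} = \frac{42039}{-9089} + \frac{61 \frac{1}{1 + 61 \left(-19\right)}}{81 \cdot 49} = 42039 \left(- \frac{1}{9089}\right) + \frac{61 \frac{1}{1 - 1159}}{3969} = - \frac{42039}{9089} + \frac{61}{-1158} \cdot \frac{1}{3969} = - \frac{42039}{9089} + 61 \left(- \frac{1}{1158}\right) \frac{1}{3969} = - \frac{42039}{9089} - \frac{61}{4596102} = - \frac{193216086407}{41773971078}$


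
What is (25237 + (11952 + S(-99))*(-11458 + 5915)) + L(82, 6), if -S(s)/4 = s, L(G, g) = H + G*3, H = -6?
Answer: -68419487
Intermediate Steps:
L(G, g) = -6 + 3*G (L(G, g) = -6 + G*3 = -6 + 3*G)
S(s) = -4*s
(25237 + (11952 + S(-99))*(-11458 + 5915)) + L(82, 6) = (25237 + (11952 - 4*(-99))*(-11458 + 5915)) + (-6 + 3*82) = (25237 + (11952 + 396)*(-5543)) + (-6 + 246) = (25237 + 12348*(-5543)) + 240 = (25237 - 68444964) + 240 = -68419727 + 240 = -68419487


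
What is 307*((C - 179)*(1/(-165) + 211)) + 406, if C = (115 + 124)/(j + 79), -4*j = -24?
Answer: -53352088766/4675 ≈ -1.1412e+7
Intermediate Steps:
j = 6 (j = -¼*(-24) = 6)
C = 239/85 (C = (115 + 124)/(6 + 79) = 239/85 ≈ 2.8118)
307*((C - 179)*(1/(-165) + 211)) + 406 = 307*((239/85 - 179)*(1/(-165) + 211)) + 406 = 307*(-14976*(-1/165 + 211)/85) + 406 = 307*(-14976/85*34814/165) + 406 = 307*(-173791488/4675) + 406 = -53353986816/4675 + 406 = -53352088766/4675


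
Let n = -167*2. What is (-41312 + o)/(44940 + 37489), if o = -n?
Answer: -40978/82429 ≈ -0.49713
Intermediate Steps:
n = -334
o = 334 (o = -1*(-334) = 334)
(-41312 + o)/(44940 + 37489) = (-41312 + 334)/(44940 + 37489) = -40978/82429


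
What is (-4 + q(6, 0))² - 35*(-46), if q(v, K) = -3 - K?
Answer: 1659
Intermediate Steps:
(-4 + q(6, 0))² - 35*(-46) = (-4 + (-3 - 1*0))² - 35*(-46) = (-4 + (-3 + 0))² + 1610 = (-4 - 3)² + 1610 = (-7)² + 1610 = 49 + 1610 = 1659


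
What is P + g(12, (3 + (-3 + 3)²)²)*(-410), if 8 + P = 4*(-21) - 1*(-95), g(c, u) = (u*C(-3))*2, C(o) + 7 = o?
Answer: 73803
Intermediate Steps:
C(o) = -7 + o
g(c, u) = -20*u (g(c, u) = (u*(-7 - 3))*2 = (u*(-10))*2 = -10*u*2 = -20*u)
P = 3 (P = -8 + (4*(-21) - 1*(-95)) = -8 + (-84 + 95) = -8 + 11 = 3)
P + g(12, (3 + (-3 + 3)²)²)*(-410) = 3 - 20*(3 + (-3 + 3)²)²*(-410) = 3 - 20*(3 + 0²)²*(-410) = 3 - 20*(3 + 0)²*(-410) = 3 - 20*3²*(-410) = 3 - 20*9*(-410) = 3 - 180*(-410) = 3 + 73800 = 73803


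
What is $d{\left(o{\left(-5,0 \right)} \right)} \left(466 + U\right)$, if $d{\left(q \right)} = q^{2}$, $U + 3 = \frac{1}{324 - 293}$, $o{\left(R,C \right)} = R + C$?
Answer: $\frac{358850}{31} \approx 11576.0$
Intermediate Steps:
$o{\left(R,C \right)} = C + R$
$U = - \frac{92}{31}$ ($U = -3 + \frac{1}{324 - 293} = -3 + \frac{1}{31} = - \frac{92}{31} \approx -2.9677$)
$d{\left(o{\left(-5,0 \right)} \right)} \left(466 + U\right) = \left(0 - 5\right)^{2} \left(466 - \frac{92}{31}\right) = \left(-5\right)^{2} \cdot \frac{14354}{31} = 25 \cdot \frac{14354}{31} = \frac{358850}{31}$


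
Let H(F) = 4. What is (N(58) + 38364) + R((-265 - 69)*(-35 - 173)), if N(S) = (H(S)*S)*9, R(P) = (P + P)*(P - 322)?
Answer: 9608018052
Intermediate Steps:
R(P) = 2*P*(-322 + P) (R(P) = (2*P)*(-322 + P) = 2*P*(-322 + P))
N(S) = 36*S (N(S) = (4*S)*9 = 36*S)
(N(58) + 38364) + R((-265 - 69)*(-35 - 173)) = (36*58 + 38364) + 2*((-265 - 69)*(-35 - 173))*(-322 + (-265 - 69)*(-35 - 173)) = (2088 + 38364) + 2*(-334*(-208))*(-322 - 334*(-208)) = 40452 + 2*69472*(-322 + 69472) = 40452 + 2*69472*69150 = 40452 + 9607977600 = 9608018052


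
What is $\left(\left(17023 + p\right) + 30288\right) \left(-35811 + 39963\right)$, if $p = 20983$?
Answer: $283556688$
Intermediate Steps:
$\left(\left(17023 + p\right) + 30288\right) \left(-35811 + 39963\right) = \left(\left(17023 + 20983\right) + 30288\right) \left(-35811 + 39963\right) = \left(38006 + 30288\right) 4152 = 68294 \cdot 4152 = 283556688$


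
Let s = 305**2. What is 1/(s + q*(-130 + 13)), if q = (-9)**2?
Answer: 1/83548 ≈ 1.1969e-5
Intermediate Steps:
s = 93025
q = 81
1/(s + q*(-130 + 13)) = 1/(93025 + 81*(-130 + 13)) = 1/(93025 + 81*(-117)) = 1/(93025 - 9477) = 1/83548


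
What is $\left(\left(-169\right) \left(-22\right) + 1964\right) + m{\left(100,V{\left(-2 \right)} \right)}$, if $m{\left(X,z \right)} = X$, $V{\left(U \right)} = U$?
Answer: $5782$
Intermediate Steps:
$\left(\left(-169\right) \left(-22\right) + 1964\right) + m{\left(100,V{\left(-2 \right)} \right)} = \left(\left(-169\right) \left(-22\right) + 1964\right) + 100 = \left(3718 + 1964\right) + 100 = 5682 + 100 = 5782$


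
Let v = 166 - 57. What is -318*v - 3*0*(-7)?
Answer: -34662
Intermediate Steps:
v = 109
-318*v - 3*0*(-7) = -318*109 - 3*0*(-7) = -34662 + 0*(-7) = -34662 + 0 = -34662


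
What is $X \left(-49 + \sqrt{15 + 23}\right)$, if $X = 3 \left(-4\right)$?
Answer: $588 - 12 \sqrt{38} \approx 514.03$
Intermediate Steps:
$X = -12$
$X \left(-49 + \sqrt{15 + 23}\right) = - 12 \left(-49 + \sqrt{15 + 23}\right) = - 12 \left(-49 + \sqrt{38}\right) = 588 - 12 \sqrt{38}$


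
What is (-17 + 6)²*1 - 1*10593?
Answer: -10472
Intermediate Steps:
(-17 + 6)²*1 - 1*10593 = (-11)²*1 - 10593 = 121*1 - 10593 = 121 - 10593 = -10472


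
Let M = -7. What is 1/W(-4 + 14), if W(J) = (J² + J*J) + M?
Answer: 1/193 ≈ 0.0051813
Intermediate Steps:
W(J) = -7 + 2*J² (W(J) = (J² + J*J) - 7 = (J² + J²) - 7 = 2*J² - 7 = -7 + 2*J²)
1/W(-4 + 14) = 1/(-7 + 2*(-4 + 14)²) = 1/(-7 + 2*10²) = 1/(-7 + 2*100) = 1/(-7 + 200) = 1/193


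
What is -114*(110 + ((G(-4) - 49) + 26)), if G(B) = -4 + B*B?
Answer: -11286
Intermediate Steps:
G(B) = -4 + B²
-114*(110 + ((G(-4) - 49) + 26)) = -114*(110 + (((-4 + (-4)²) - 49) + 26)) = -114*(110 + (((-4 + 16) - 49) + 26)) = -114*(110 + ((12 - 49) + 26)) = -114*(110 + (-37 + 26)) = -114*(110 - 11) = -114*99 = -11286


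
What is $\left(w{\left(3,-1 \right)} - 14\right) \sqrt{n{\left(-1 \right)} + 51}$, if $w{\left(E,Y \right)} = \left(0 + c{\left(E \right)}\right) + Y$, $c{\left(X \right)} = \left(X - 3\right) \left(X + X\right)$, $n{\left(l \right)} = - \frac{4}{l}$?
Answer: $- 15 \sqrt{55} \approx -111.24$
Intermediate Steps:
$c{\left(X \right)} = 2 X \left(-3 + X\right)$ ($c{\left(X \right)} = \left(-3 + X\right) 2 X = 2 X \left(-3 + X\right)$)
$w{\left(E,Y \right)} = Y + 2 E \left(-3 + E\right)$ ($w{\left(E,Y \right)} = \left(0 + 2 E \left(-3 + E\right)\right) + Y = 2 E \left(-3 + E\right) + Y = Y + 2 E \left(-3 + E\right)$)
$\left(w{\left(3,-1 \right)} - 14\right) \sqrt{n{\left(-1 \right)} + 51} = \left(\left(-1 + 2 \cdot 3 \left(-3 + 3\right)\right) - 14\right) \sqrt{- \frac{4}{-1} + 51} = \left(\left(-1 + 2 \cdot 3 \cdot 0\right) - 14\right) \sqrt{\left(-4\right) \left(-1\right) + 51} = \left(\left(-1 + 0\right) - 14\right) \sqrt{4 + 51} = \left(-1 - 14\right) \sqrt{55} = - 15 \sqrt{55}$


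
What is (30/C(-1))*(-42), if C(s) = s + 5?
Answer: -315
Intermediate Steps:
C(s) = 5 + s
(30/C(-1))*(-42) = (30/(5 - 1))*(-42) = (30/4)*(-42) = (30*(1/4))*(-42) = (15/2)*(-42) = -315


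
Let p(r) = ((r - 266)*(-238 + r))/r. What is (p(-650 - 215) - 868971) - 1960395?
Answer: -2448649083/865 ≈ -2.8308e+6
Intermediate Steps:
p(r) = (-266 + r)*(-238 + r)/r (p(r) = ((-266 + r)*(-238 + r))/r = (-266 + r)*(-238 + r)/r)
(p(-650 - 215) - 868971) - 1960395 = ((-504 + (-650 - 215) + 63308/(-650 - 215)) - 868971) - 1960395 = ((-504 - 865 + 63308/(-865)) - 868971) - 1960395 = ((-504 - 865 + 63308*(-1/865)) - 868971) - 1960395 = ((-504 - 865 - 63308/865) - 868971) - 1960395 = (-1247493/865 - 868971) - 1960395 = -752907408/865 - 1960395 = -2448649083/865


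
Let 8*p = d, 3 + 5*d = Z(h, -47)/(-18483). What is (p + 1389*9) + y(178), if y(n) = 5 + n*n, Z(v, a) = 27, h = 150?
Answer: 2722541277/61610 ≈ 44190.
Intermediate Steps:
y(n) = 5 + n²
d = -18492/30805 (d = -⅗ + (27/(-18483))/5 = -⅗ + (27*(-1/18483))/5 = -⅗ + (⅕)*(-9/6161) = -⅗ - 9/30805 = -18492/30805 ≈ -0.60029)
p = -4623/61610 (p = (⅛)*(-18492/30805) = -4623/61610 ≈ -0.075037)
(p + 1389*9) + y(178) = (-4623/61610 + 1389*9) + (5 + 178²) = (-4623/61610 + 12501) + (5 + 31684) = 770181987/61610 + 31689 = 2722541277/61610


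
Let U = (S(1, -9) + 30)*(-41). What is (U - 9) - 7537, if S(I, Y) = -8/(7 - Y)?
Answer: -17511/2 ≈ -8755.5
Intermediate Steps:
U = -2419/2 (U = (8/(-7 - 9) + 30)*(-41) = (8/(-16) + 30)*(-41) = (8*(-1/16) + 30)*(-41) = (-½ + 30)*(-41) = (59/2)*(-41) = -2419/2 ≈ -1209.5)
(U - 9) - 7537 = (-2419/2 - 9) - 7537 = -2437/2 - 7537 = -17511/2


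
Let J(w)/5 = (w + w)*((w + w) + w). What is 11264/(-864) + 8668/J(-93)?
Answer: -562342/43245 ≈ -13.004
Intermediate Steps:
J(w) = 30*w**2 (J(w) = 5*((w + w)*((w + w) + w)) = 5*((2*w)*(2*w + w)) = 5*((2*w)*(3*w)) = 5*(6*w**2) = 30*w**2)
11264/(-864) + 8668/J(-93) = 11264/(-864) + 8668/((30*(-93)**2)) = 11264*(-1/864) + 8668/((30*8649)) = -352/27 + 8668/259470 = -352/27 + 8668*(1/259470) = -352/27 + 4334/129735 = -562342/43245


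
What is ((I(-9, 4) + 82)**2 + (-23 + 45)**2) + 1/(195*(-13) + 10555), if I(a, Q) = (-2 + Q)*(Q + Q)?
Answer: 80905761/8020 ≈ 10088.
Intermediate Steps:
I(a, Q) = 2*Q*(-2 + Q) (I(a, Q) = (-2 + Q)*(2*Q) = 2*Q*(-2 + Q))
((I(-9, 4) + 82)**2 + (-23 + 45)**2) + 1/(195*(-13) + 10555) = ((2*4*(-2 + 4) + 82)**2 + (-23 + 45)**2) + 1/(195*(-13) + 10555) = ((2*4*2 + 82)**2 + 22**2) + 1/(-2535 + 10555) = ((16 + 82)**2 + 484) + 1/8020 = (98**2 + 484) + 1/8020 = (9604 + 484) + 1/8020 = 10088 + 1/8020 = 80905761/8020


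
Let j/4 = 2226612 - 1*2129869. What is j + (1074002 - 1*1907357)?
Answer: -446383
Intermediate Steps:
j = 386972 (j = 4*(2226612 - 1*2129869) = 4*(2226612 - 2129869) = 4*96743 = 386972)
j + (1074002 - 1*1907357) = 386972 + (1074002 - 1*1907357) = 386972 + (1074002 - 1907357) = 386972 - 833355 = -446383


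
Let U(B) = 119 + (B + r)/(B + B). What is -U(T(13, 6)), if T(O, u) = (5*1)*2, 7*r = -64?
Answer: -8333/70 ≈ -119.04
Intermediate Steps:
r = -64/7 (r = (⅐)*(-64) = -64/7 ≈ -9.1429)
T(O, u) = 10 (T(O, u) = 5*2 = 10)
U(B) = 119 + (-64/7 + B)/(2*B) (U(B) = 119 + (B - 64/7)/(B + B) = 119 + (-64/7 + B)/((2*B)) = 119 + (-64/7 + B)*(1/(2*B)) = 119 + (-64/7 + B)/(2*B))
-U(T(13, 6)) = -(-64 + 1673*10)/(14*10) = -(-64 + 16730)/(14*10) = -16666/(14*10) = -1*8333/70 = -8333/70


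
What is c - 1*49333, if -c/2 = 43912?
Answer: -137157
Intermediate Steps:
c = -87824 (c = -2*43912 = -87824)
c - 1*49333 = -87824 - 1*49333 = -87824 - 49333 = -137157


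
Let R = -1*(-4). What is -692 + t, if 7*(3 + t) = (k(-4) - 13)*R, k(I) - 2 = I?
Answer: -4925/7 ≈ -703.57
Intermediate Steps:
R = 4
k(I) = 2 + I
t = -81/7 (t = -3 + (((2 - 4) - 13)*4)/7 = -3 + ((-2 - 13)*4)/7 = -3 + (-15*4)/7 = -3 + (⅐)*(-60) = -3 - 60/7 = -81/7 ≈ -11.571)
-692 + t = -692 - 81/7 = -4925/7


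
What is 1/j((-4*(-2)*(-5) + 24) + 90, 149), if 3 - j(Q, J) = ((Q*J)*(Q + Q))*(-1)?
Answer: 1/1631851 ≈ 6.1280e-7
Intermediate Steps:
j(Q, J) = 3 + 2*J*Q² (j(Q, J) = 3 - (Q*J)*(Q + Q)*(-1) = 3 - (J*Q)*(2*Q)*(-1) = 3 - 2*J*Q²*(-1) = 3 - (-2)*J*Q² = 3 + 2*J*Q²)
1/j((-4*(-2)*(-5) + 24) + 90, 149) = 1/(3 + 2*149*((-4*(-2)*(-5) + 24) + 90)²) = 1/(3 + 2*149*((8*(-5) + 24) + 90)²) = 1/(3 + 2*149*((-40 + 24) + 90)²) = 1/(3 + 2*149*(-16 + 90)²) = 1/(3 + 2*149*74²) = 1/(3 + 2*149*5476) = 1/(3 + 1631848) = 1/1631851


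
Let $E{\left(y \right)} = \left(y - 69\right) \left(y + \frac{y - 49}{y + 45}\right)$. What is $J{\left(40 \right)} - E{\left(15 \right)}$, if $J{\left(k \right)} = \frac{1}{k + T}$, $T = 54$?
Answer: $\frac{366323}{470} \approx 779.41$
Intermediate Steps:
$J{\left(k \right)} = \frac{1}{54 + k}$ ($J{\left(k \right)} = \frac{1}{k + 54} = \frac{1}{54 + k}$)
$E{\left(y \right)} = \left(-69 + y\right) \left(y + \frac{-49 + y}{45 + y}\right)$
$J{\left(40 \right)} - E{\left(15 \right)} = \frac{1}{54 + 40} - \frac{3381 + 15^{3} - 48345 - 23 \cdot 15^{2}}{45 + 15} = \frac{1}{94} - \frac{3381 + 3375 - 48345 - 5175}{60} = \frac{1}{94} - \frac{1}{60} \left(-46764\right) = \frac{1}{94} - - \frac{3897}{5} = \frac{1}{94} + \frac{3897}{5} = \frac{366323}{470}$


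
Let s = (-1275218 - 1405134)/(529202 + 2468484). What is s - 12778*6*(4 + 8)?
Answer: -1378960881664/1498843 ≈ -9.2002e+5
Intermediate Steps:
s = -1340176/1498843 (s = -2680352/2997686 = -2680352*1/2997686 = -1340176/1498843 ≈ -0.89414)
s - 12778*6*(4 + 8) = -1340176/1498843 - 12778*6*(4 + 8) = -1340176/1498843 - 12778*6*12 = -1340176/1498843 - 12778*72 = -1340176/1498843 - 1*920016 = -1340176/1498843 - 920016 = -1378960881664/1498843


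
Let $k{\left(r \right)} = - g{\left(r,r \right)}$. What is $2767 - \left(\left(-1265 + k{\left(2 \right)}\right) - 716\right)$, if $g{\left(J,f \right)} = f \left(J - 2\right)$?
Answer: $4748$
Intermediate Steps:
$g{\left(J,f \right)} = f \left(-2 + J\right)$
$k{\left(r \right)} = - r \left(-2 + r\right)$
$2767 - \left(\left(-1265 + k{\left(2 \right)}\right) - 716\right) = 2767 - \left(\left(-1265 + 2 \left(2 - 2\right)\right) - 716\right) = 2767 - \left(\left(-1265 + 2 \cdot 0\right) - 716\right) = 2767 - \left(\left(-1265 + 0\right) - 716\right) = 2767 - \left(-1265 - 716\right) = 2767 - -1981 = 2767 + 1981 = 4748$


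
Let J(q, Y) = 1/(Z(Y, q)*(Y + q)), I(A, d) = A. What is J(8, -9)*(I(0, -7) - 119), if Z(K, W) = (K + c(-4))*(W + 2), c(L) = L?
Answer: -119/130 ≈ -0.91538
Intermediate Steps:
Z(K, W) = (-4 + K)*(2 + W) (Z(K, W) = (K - 4)*(W + 2) = (-4 + K)*(2 + W))
J(q, Y) = 1/((Y + q)*(-8 - 4*q + 2*Y + Y*q)) (J(q, Y) = 1/((-8 - 4*q + 2*Y + Y*q)*(Y + q)) = 1/((Y + q)*(-8 - 4*q + 2*Y + Y*q)))
J(8, -9)*(I(0, -7) - 119) = (1/((-9 + 8)*(-8 - 4*8 + 2*(-9) - 9*8)))*(0 - 119) = (1/((-1)*(-8 - 32 - 18 - 72)))*(-119) = -1/(-130)*(-119) = -1*(-1/130)*(-119) = (1/130)*(-119) = -119/130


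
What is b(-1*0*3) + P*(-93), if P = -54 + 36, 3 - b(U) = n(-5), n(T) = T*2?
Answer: 1687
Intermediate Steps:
n(T) = 2*T
b(U) = 13 (b(U) = 3 - 2*(-5) = 3 - 1*(-10) = 3 + 10 = 13)
P = -18
b(-1*0*3) + P*(-93) = 13 - 18*(-93) = 13 + 1674 = 1687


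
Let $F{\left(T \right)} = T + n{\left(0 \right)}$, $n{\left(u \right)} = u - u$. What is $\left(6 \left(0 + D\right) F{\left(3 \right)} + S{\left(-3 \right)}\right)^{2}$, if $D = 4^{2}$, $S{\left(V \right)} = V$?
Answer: $81225$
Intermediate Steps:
$n{\left(u \right)} = 0$
$D = 16$
$F{\left(T \right)} = T$ ($F{\left(T \right)} = T + 0 = T$)
$\left(6 \left(0 + D\right) F{\left(3 \right)} + S{\left(-3 \right)}\right)^{2} = \left(6 \left(0 + 16\right) 3 - 3\right)^{2} = \left(6 \cdot 16 \cdot 3 - 3\right)^{2} = \left(96 \cdot 3 - 3\right)^{2} = \left(288 - 3\right)^{2} = 285^{2} = 81225$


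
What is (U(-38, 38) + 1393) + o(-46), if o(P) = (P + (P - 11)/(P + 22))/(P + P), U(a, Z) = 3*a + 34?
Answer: 966717/736 ≈ 1313.5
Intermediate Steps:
U(a, Z) = 34 + 3*a
o(P) = (P + (-11 + P)/(22 + P))/(2*P) (o(P) = (P + (-11 + P)/(22 + P))/((2*P)) = (P + (-11 + P)/(22 + P))*(1/(2*P)) = (P + (-11 + P)/(22 + P))/(2*P))
(U(-38, 38) + 1393) + o(-46) = ((34 + 3*(-38)) + 1393) + (½)*(-11 + (-46)² + 23*(-46))/(-46*(22 - 46)) = ((34 - 114) + 1393) + (½)*(-1/46)*(-11 + 2116 - 1058)/(-24) = (-80 + 1393) + (½)*(-1/46)*(-1/24)*1047 = 1313 + 349/736 = 966717/736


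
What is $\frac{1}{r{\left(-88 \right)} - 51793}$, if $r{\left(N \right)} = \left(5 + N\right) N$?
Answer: $- \frac{1}{44489} \approx -2.2477 \cdot 10^{-5}$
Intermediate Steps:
$r{\left(N \right)} = N \left(5 + N\right)$
$\frac{1}{r{\left(-88 \right)} - 51793} = \frac{1}{- 88 \left(5 - 88\right) - 51793} = \frac{1}{\left(-88\right) \left(-83\right) - 51793} = \frac{1}{7304 - 51793} = \frac{1}{-44489} = - \frac{1}{44489}$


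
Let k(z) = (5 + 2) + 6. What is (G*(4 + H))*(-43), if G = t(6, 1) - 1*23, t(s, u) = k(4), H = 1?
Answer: 2150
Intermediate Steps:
k(z) = 13 (k(z) = 7 + 6 = 13)
t(s, u) = 13
G = -10 (G = 13 - 1*23 = 13 - 23 = -10)
(G*(4 + H))*(-43) = -10*(4 + 1)*(-43) = -10*5*(-43) = -50*(-43) = 2150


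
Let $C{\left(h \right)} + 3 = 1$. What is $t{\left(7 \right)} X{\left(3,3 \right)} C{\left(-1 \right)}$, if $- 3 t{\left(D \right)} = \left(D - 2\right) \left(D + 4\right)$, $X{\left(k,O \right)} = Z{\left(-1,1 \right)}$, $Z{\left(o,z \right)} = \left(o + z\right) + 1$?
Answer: $\frac{110}{3} \approx 36.667$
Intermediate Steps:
$C{\left(h \right)} = -2$ ($C{\left(h \right)} = -3 + 1 = -2$)
$Z{\left(o,z \right)} = 1 + o + z$
$X{\left(k,O \right)} = 1$ ($X{\left(k,O \right)} = 1 - 1 + 1 = 1$)
$t{\left(D \right)} = - \frac{\left(-2 + D\right) \left(4 + D\right)}{3}$ ($t{\left(D \right)} = - \frac{\left(D - 2\right) \left(D + 4\right)}{3} = - \frac{\left(-2 + D\right) \left(4 + D\right)}{3}$)
$t{\left(7 \right)} X{\left(3,3 \right)} C{\left(-1 \right)} = \left(\frac{8}{3} - \frac{14}{3} - \frac{7^{2}}{3}\right) 1 \left(-2\right) = \left(\frac{8}{3} - \frac{14}{3} - \frac{49}{3}\right) 1 \left(-2\right) = \left(- \frac{55}{3}\right) 1 \left(-2\right) = \left(- \frac{55}{3}\right) \left(-2\right) = \frac{110}{3}$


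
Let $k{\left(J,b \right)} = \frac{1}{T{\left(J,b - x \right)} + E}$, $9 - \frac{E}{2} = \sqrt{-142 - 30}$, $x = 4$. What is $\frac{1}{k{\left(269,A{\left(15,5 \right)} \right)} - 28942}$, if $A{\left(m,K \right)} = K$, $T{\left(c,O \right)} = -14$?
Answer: $- \frac{20375164}{589697880721} - \frac{4 i \sqrt{43}}{589697880721} \approx -3.4552 \cdot 10^{-5} - 4.448 \cdot 10^{-11} i$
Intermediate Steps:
$E = 18 - 4 i \sqrt{43}$ ($E = 18 - 2 \sqrt{-142 - 30} = 18 - 2 \sqrt{-172} = 18 - 2 \cdot 2 i \sqrt{43} = 18 - 4 i \sqrt{43} \approx 18.0 - 26.23 i$)
$k{\left(J,b \right)} = \frac{1}{4 - 4 i \sqrt{43}}$ ($k{\left(J,b \right)} = \frac{1}{-14 + \left(18 - 4 i \sqrt{43}\right)} = \frac{1}{4 - 4 i \sqrt{43}}$)
$\frac{1}{k{\left(269,A{\left(15,5 \right)} \right)} - 28942} = \frac{1}{\left(\frac{1}{176} + \frac{i \sqrt{43}}{176}\right) - 28942} = \frac{1}{- \frac{5093791}{176} + \frac{i \sqrt{43}}{176}}$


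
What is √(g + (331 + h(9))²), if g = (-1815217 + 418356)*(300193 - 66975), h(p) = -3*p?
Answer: I*√325773036282 ≈ 5.7077e+5*I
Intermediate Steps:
g = -325773128698 (g = -1396861*233218 = -325773128698)
√(g + (331 + h(9))²) = √(-325773128698 + (331 - 3*9)²) = √(-325773128698 + (331 - 27)²) = √(-325773128698 + 304²) = √(-325773128698 + 92416) = √(-325773036282) = I*√325773036282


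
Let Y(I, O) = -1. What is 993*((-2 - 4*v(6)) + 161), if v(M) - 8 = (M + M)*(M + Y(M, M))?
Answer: -112209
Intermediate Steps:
v(M) = 8 + 2*M*(-1 + M) (v(M) = 8 + (M + M)*(M - 1) = 8 + (2*M)*(-1 + M) = 8 + 2*M*(-1 + M))
993*((-2 - 4*v(6)) + 161) = 993*((-2 - 4*(8 - 2*6 + 2*6**2)) + 161) = 993*((-2 - 4*(8 - 12 + 2*36)) + 161) = 993*((-2 - 4*(8 - 12 + 72)) + 161) = 993*((-2 - 4*68) + 161) = 993*((-2 - 272) + 161) = 993*(-274 + 161) = 993*(-113) = -112209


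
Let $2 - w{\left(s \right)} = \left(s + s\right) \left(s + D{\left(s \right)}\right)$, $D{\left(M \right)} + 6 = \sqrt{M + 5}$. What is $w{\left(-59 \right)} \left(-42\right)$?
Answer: $322056 - 14868 i \sqrt{6} \approx 3.2206 \cdot 10^{5} - 36419.0 i$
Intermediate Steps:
$D{\left(M \right)} = -6 + \sqrt{5 + M}$ ($D{\left(M \right)} = -6 + \sqrt{M + 5} = -6 + \sqrt{5 + M}$)
$w{\left(s \right)} = 2 - 2 s \left(-6 + s + \sqrt{5 + s}\right)$ ($w{\left(s \right)} = 2 - \left(s + s\right) \left(s + \left(-6 + \sqrt{5 + s}\right)\right) = 2 - 2 s \left(-6 + s + \sqrt{5 + s}\right)$)
$w{\left(-59 \right)} \left(-42\right) = \left(2 - 2 \left(-59\right)^{2} - - 118 \left(-6 + \sqrt{5 - 59}\right)\right) \left(-42\right) = \left(2 - 6962 - - 118 \left(-6 + \sqrt{-54}\right)\right) \left(-42\right) = \left(2 - 6962 - - 118 \left(-6 + 3 i \sqrt{6}\right)\right) \left(-42\right) = \left(2 - 6962 - \left(708 - 354 i \sqrt{6}\right)\right) \left(-42\right) = \left(-7668 + 354 i \sqrt{6}\right) \left(-42\right) = 322056 - 14868 i \sqrt{6}$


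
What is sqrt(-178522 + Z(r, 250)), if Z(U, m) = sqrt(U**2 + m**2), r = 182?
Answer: sqrt(-178522 + 2*sqrt(23906)) ≈ 422.15*I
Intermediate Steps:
sqrt(-178522 + Z(r, 250)) = sqrt(-178522 + sqrt(182**2 + 250**2)) = sqrt(-178522 + sqrt(33124 + 62500)) = sqrt(-178522 + sqrt(95624)) = sqrt(-178522 + 2*sqrt(23906))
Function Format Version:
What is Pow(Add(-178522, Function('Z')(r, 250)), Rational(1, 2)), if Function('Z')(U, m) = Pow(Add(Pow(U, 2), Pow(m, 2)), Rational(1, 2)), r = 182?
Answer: Pow(Add(-178522, Mul(2, Pow(23906, Rational(1, 2)))), Rational(1, 2)) ≈ Mul(422.15, I)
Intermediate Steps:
Pow(Add(-178522, Function('Z')(r, 250)), Rational(1, 2)) = Pow(Add(-178522, Pow(Add(Pow(182, 2), Pow(250, 2)), Rational(1, 2))), Rational(1, 2)) = Pow(Add(-178522, Pow(Add(33124, 62500), Rational(1, 2))), Rational(1, 2)) = Pow(Add(-178522, Pow(95624, Rational(1, 2))), Rational(1, 2)) = Pow(Add(-178522, Mul(2, Pow(23906, Rational(1, 2)))), Rational(1, 2))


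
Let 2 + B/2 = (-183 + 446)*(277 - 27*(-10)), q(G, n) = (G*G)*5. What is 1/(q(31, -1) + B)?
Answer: 1/292523 ≈ 3.4185e-6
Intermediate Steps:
q(G, n) = 5*G² (q(G, n) = G²*5 = 5*G²)
B = 287718 (B = -4 + 2*((-183 + 446)*(277 - 27*(-10))) = -4 + 2*(263*(277 + 270)) = -4 + 2*(263*547) = -4 + 2*143861 = -4 + 287722 = 287718)
1/(q(31, -1) + B) = 1/(5*31² + 287718) = 1/(5*961 + 287718) = 1/(4805 + 287718) = 1/292523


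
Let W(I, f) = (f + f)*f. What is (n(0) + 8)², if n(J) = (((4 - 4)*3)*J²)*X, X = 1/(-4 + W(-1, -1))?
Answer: 64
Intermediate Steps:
W(I, f) = 2*f² (W(I, f) = (2*f)*f = 2*f²)
X = -½ (X = 1/(-4 + 2*(-1)²) = 1/(-4 + 2*1) = 1/(-4 + 2) = 1/(-2) = -½ ≈ -0.50000)
n(J) = 0 (n(J) = (((4 - 4)*3)*J²)*(-½) = ((0*3)*J²)*(-½) = (0*J²)*(-½) = 0*(-½) = 0)
(n(0) + 8)² = (0 + 8)² = 8² = 64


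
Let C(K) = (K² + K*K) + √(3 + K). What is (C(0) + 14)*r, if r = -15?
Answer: -210 - 15*√3 ≈ -235.98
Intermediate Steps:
C(K) = √(3 + K) + 2*K² (C(K) = (K² + K²) + √(3 + K) = 2*K² + √(3 + K) = √(3 + K) + 2*K²)
(C(0) + 14)*r = ((√(3 + 0) + 2*0²) + 14)*(-15) = ((√3 + 2*0) + 14)*(-15) = ((√3 + 0) + 14)*(-15) = (√3 + 14)*(-15) = (14 + √3)*(-15) = -210 - 15*√3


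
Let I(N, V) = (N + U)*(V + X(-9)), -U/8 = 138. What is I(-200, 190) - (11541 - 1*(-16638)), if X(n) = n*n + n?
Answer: -369827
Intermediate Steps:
U = -1104 (U = -8*138 = -1104)
X(n) = n + n² (X(n) = n² + n = n + n²)
I(N, V) = (-1104 + N)*(72 + V) (I(N, V) = (N - 1104)*(V - 9*(1 - 9)) = (-1104 + N)*(V - 9*(-8)) = (-1104 + N)*(V + 72) = (-1104 + N)*(72 + V))
I(-200, 190) - (11541 - 1*(-16638)) = (-79488 - 1104*190 + 72*(-200) - 200*190) - (11541 - 1*(-16638)) = (-79488 - 209760 - 14400 - 38000) - (11541 + 16638) = -341648 - 1*28179 = -341648 - 28179 = -369827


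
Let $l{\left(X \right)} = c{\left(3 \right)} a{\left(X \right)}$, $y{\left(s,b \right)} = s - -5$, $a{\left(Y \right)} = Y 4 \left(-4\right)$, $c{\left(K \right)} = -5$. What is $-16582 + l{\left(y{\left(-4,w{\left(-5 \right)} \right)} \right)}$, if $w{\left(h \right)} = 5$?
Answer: $-16502$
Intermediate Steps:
$a{\left(Y \right)} = - 16 Y$ ($a{\left(Y \right)} = 4 Y \left(-4\right) = - 16 Y$)
$y{\left(s,b \right)} = 5 + s$ ($y{\left(s,b \right)} = s + 5 = 5 + s$)
$l{\left(X \right)} = 80 X$ ($l{\left(X \right)} = - 5 \left(- 16 X\right) = 80 X$)
$-16582 + l{\left(y{\left(-4,w{\left(-5 \right)} \right)} \right)} = -16582 + 80 \left(5 - 4\right) = -16582 + 80 \cdot 1 = -16582 + 80 = -16502$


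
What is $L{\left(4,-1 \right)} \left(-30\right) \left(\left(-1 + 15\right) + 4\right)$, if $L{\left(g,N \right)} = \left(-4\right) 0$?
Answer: $0$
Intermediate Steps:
$L{\left(g,N \right)} = 0$
$L{\left(4,-1 \right)} \left(-30\right) \left(\left(-1 + 15\right) + 4\right) = 0 \left(-30\right) \left(\left(-1 + 15\right) + 4\right) = 0 \left(14 + 4\right) = 0 \cdot 18 = 0$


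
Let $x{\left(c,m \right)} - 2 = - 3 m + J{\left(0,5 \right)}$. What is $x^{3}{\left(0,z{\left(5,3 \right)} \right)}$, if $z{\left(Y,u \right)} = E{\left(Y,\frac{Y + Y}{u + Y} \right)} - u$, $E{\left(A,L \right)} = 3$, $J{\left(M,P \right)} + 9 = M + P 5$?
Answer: $5832$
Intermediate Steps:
$J{\left(M,P \right)} = -9 + M + 5 P$ ($J{\left(M,P \right)} = -9 + \left(M + P 5\right) = -9 + \left(M + 5 P\right) = -9 + M + 5 P$)
$z{\left(Y,u \right)} = 3 - u$
$x{\left(c,m \right)} = 18 - 3 m$ ($x{\left(c,m \right)} = 2 - \left(-16 + 3 m\right) = 18 - 3 m$)
$x^{3}{\left(0,z{\left(5,3 \right)} \right)} = \left(18 - 3 \left(3 - 3\right)\right)^{3} = \left(18 - 0\right)^{3} = \left(18 + 0\right)^{3} = 18^{3} = 5832$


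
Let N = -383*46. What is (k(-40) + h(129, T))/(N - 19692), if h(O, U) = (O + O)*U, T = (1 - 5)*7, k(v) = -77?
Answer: 1043/5330 ≈ 0.19568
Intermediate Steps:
T = -28 (T = -4*7 = -28)
h(O, U) = 2*O*U (h(O, U) = (2*O)*U = 2*O*U)
N = -17618
(k(-40) + h(129, T))/(N - 19692) = (-77 + 2*129*(-28))/(-17618 - 19692) = (-77 - 7224)/(-37310) = -7301*(-1/37310) = 1043/5330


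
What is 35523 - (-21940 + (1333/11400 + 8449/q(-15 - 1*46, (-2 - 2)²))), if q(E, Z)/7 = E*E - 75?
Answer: 1194198248641/20782200 ≈ 57463.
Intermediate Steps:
q(E, Z) = -525 + 7*E² (q(E, Z) = 7*(E*E - 75) = 7*(E² - 75) = 7*(-75 + E²) = -525 + 7*E²)
35523 - (-21940 + (1333/11400 + 8449/q(-15 - 1*46, (-2 - 2)²))) = 35523 - (-21940 + (1333/11400 + 8449/(-525 + 7*(-15 - 1*46)²))) = 35523 - (-21940 + (1333*(1/11400) + 8449/(-525 + 7*(-15 - 46)²))) = 35523 - (-21940 + (1333/11400 + 8449/(-525 + 7*(-61)²))) = 35523 - (-21940 + (1333/11400 + 8449/(-525 + 7*3721))) = 35523 - (-21940 + (1333/11400 + 8449/(-525 + 26047))) = 35523 - (-21940 + (1333/11400 + 8449/25522)) = 35523 - (-21940 + (1333/11400 + 8449*(1/25522))) = 35523 - (-21940 + (1333/11400 + 1207/3646)) = 35523 - (-21940 + 9309959/20782200) = 35523 - 1*(-455952158041/20782200) = 35523 + 455952158041/20782200 = 1194198248641/20782200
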